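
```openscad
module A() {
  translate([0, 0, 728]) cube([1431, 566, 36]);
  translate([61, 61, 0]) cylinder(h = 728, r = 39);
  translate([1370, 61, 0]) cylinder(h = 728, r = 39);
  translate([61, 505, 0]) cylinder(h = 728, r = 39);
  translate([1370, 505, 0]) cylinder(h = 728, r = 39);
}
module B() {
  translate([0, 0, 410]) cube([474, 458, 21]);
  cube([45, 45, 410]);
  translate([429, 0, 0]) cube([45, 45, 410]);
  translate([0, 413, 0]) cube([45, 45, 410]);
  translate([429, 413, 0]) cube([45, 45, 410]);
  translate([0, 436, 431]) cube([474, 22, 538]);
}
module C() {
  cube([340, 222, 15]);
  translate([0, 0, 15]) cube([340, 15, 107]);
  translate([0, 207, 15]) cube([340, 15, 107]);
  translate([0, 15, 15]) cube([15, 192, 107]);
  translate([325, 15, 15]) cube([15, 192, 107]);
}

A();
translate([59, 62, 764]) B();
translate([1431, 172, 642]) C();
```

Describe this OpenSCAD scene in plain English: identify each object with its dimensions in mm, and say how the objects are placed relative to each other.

A is a rectangular dining table. The top is 1431×566×36 mm with its upper surface at z = 764 mm. It stands on four round legs of 78 mm diameter, each leg's bounding box inset 22 mm from the nearest pair of top edges, running from the floor to the underside of the top.

B is a chair: 474×458 mm seat, 21 mm thick, top at z = 431 mm, on four 45 mm square corner legs flush with the seat edges. A 22 mm thick backrest slab spans the full seat width, extending 538 mm above the seat top, its back face flush with the seat's +y edge.

C is an open storage box with external size 340×222×122 mm and wall thickness 15 mm (the base is also 15 mm thick). The base covers the whole footprint; the four walls stand on the base, with the y-facing walls full-width and the x-facing walls fitting between their inner faces.

The chair is on top of the table. The open box is beside the table with their tops flush at z = 764.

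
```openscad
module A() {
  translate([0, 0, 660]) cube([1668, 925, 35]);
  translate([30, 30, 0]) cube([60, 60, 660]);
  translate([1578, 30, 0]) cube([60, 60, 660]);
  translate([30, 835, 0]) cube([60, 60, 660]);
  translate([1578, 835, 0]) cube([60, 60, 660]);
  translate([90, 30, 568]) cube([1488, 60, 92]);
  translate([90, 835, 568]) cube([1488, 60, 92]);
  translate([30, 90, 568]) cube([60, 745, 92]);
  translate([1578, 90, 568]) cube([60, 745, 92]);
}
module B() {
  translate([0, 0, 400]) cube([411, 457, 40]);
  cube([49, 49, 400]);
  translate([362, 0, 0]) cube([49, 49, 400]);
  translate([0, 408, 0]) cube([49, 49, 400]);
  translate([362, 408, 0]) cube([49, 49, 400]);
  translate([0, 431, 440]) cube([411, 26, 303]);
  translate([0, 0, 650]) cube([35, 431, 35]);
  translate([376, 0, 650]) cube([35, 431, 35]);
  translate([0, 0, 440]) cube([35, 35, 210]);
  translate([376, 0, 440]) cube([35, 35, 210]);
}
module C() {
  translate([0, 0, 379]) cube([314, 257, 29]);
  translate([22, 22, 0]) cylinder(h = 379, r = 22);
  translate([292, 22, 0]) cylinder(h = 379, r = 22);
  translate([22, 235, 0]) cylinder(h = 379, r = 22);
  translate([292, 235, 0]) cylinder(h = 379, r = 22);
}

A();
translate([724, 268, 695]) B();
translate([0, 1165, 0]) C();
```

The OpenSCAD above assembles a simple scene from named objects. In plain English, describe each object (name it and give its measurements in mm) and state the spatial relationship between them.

A is a table with a 1668×925 mm rectangular top, 35 mm thick, top surface at z = 695 mm, supported by four 60×60 mm square legs, each inset 30 mm from the nearest pair of top edges, running from the floor. Four apron rails, 60 mm thick and 92 mm tall, run between adjacent legs with their top edges flush with the underside of the top and their outer faces flush with the legs' outer faces.

B is a chair: 411×457 mm seat, 40 mm thick, top at z = 440 mm, on four 49 mm square corner legs flush with the seat edges. A 26 mm thick backrest slab spans the full seat width, extending 303 mm above the seat top, its back face flush with the seat's +y edge. Two armrests of 35×35 mm section run along each side from the seat's front edge to the front of the backrest, top faces 245 mm above the seat top and outer faces flush with the seat's x-edges; a 35×35 mm post under the front of each armrest stands on the seat at the front corner.

C is a simple wooden stool: a rectangular seat 314 mm (x) by 257 mm (y), 29 mm thick, top face at z = 408 mm, on four round legs, each 44 mm in diameter. The legs rest on z = 0, each leg's axis is inset half a diameter from the nearest pair of seat edges (so the leg's bounding box is flush with the corner).

The chair is on top of the table. The stool is on the floor beside the table on its +y side.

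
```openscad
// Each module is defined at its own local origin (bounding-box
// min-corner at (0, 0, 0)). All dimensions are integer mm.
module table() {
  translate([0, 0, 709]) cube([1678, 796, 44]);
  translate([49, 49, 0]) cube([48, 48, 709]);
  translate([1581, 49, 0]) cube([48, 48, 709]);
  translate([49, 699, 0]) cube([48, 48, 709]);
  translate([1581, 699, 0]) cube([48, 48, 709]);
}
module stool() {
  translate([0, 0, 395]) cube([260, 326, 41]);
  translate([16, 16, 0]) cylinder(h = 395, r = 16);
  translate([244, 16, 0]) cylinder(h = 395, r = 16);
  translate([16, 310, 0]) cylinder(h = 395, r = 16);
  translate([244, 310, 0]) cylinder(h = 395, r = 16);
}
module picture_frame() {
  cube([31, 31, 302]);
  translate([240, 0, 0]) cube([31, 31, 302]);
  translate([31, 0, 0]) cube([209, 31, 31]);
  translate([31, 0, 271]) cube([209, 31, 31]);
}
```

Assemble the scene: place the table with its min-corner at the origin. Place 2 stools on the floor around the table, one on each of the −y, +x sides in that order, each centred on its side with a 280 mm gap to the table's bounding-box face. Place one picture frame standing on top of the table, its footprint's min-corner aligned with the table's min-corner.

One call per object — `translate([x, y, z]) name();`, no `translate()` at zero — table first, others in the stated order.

table();
translate([709, -606, 0]) stool();
translate([1958, 235, 0]) stool();
translate([0, 0, 753]) picture_frame();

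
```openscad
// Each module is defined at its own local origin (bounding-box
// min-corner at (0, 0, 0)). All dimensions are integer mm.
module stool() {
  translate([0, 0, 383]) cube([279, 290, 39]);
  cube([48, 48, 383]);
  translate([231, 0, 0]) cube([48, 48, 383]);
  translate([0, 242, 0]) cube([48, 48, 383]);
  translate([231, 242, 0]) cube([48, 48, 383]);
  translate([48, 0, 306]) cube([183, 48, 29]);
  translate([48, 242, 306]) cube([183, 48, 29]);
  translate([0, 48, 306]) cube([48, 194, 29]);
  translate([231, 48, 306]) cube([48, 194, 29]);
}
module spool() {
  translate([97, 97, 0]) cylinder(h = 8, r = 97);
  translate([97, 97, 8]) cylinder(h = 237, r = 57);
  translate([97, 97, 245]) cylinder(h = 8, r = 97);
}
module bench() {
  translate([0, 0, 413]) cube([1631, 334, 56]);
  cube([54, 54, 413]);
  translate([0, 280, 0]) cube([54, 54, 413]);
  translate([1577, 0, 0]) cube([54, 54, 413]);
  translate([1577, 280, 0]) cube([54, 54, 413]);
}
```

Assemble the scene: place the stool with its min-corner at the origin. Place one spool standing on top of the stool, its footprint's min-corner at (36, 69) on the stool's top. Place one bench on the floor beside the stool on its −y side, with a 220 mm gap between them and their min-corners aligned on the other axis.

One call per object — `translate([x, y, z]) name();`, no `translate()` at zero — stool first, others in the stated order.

stool();
translate([36, 69, 422]) spool();
translate([0, -554, 0]) bench();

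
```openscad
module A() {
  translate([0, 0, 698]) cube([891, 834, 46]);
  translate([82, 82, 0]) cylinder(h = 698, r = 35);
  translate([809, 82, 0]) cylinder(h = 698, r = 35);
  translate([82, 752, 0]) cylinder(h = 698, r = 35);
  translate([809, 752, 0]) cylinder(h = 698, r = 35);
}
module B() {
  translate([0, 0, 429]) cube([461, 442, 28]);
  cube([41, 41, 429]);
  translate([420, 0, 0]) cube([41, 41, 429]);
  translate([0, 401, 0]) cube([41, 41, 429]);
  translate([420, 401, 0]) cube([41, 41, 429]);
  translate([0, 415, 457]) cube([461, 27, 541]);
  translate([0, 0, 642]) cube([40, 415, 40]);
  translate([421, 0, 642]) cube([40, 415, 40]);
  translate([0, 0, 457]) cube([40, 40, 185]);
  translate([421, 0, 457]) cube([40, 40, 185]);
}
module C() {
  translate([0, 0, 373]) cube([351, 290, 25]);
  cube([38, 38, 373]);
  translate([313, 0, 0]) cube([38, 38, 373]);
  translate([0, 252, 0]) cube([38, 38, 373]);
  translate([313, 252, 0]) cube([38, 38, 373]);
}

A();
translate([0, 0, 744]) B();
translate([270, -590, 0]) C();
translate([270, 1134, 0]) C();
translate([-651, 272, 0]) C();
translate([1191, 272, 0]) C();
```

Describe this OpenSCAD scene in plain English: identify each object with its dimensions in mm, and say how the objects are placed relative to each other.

A is a rectangular dining table. The top is 891×834×46 mm with its upper surface at z = 744 mm. It stands on four round legs of 70 mm diameter, each leg's bounding box inset 47 mm from the nearest pair of top edges, running from the floor to the underside of the top.

B is a chair: 461×442 mm seat, 28 mm thick, top at z = 457 mm, on four 41 mm square corner legs flush with the seat edges. A 27 mm thick backrest slab spans the full seat width, extending 541 mm above the seat top, its back face flush with the seat's +y edge. Two armrests of 40×40 mm section run along each side from the seat's front edge to the front of the backrest, top faces 225 mm above the seat top and outer faces flush with the seat's x-edges; a 40×40 mm post under the front of each armrest stands on the seat at the front corner.

C is a four-legged stool. The seat is 351×290 mm, 25 mm thick, top at z = 398 mm. It stands on four square legs, each 38×38 mm in cross-section, from z = 0 to the seat underside, each flush with a corner of the seat.

The chair is on top of the table. Four stools sit around the table at the −y, +y, −x, +x sides.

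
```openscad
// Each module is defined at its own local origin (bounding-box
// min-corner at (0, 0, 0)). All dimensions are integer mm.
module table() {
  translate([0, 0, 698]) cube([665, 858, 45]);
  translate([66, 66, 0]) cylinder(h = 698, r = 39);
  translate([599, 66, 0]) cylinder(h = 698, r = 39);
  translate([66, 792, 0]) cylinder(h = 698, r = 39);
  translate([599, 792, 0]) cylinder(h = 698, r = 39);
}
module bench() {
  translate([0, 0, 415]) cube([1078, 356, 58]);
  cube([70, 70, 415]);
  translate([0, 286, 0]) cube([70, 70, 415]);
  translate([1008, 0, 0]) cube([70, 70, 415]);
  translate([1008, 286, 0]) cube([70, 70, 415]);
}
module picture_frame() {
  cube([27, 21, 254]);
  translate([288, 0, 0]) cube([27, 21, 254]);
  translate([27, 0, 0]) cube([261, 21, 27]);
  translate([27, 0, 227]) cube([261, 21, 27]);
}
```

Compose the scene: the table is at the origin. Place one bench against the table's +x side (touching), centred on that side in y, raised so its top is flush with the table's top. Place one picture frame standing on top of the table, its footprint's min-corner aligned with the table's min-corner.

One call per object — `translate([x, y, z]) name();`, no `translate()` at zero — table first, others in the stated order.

table();
translate([665, 251, 270]) bench();
translate([0, 0, 743]) picture_frame();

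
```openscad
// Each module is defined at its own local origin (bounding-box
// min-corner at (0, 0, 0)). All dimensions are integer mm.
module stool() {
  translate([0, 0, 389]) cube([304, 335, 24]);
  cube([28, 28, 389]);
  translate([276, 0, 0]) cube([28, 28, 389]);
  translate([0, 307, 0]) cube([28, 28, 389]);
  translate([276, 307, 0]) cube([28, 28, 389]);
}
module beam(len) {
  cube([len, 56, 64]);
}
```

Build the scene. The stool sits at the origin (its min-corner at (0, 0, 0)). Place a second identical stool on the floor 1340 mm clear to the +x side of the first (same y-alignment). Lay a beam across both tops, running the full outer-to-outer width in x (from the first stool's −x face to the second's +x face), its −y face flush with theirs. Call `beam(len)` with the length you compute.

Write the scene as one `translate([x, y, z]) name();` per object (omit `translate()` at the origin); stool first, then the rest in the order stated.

stool();
translate([1644, 0, 0]) stool();
translate([0, 0, 413]) beam(1948);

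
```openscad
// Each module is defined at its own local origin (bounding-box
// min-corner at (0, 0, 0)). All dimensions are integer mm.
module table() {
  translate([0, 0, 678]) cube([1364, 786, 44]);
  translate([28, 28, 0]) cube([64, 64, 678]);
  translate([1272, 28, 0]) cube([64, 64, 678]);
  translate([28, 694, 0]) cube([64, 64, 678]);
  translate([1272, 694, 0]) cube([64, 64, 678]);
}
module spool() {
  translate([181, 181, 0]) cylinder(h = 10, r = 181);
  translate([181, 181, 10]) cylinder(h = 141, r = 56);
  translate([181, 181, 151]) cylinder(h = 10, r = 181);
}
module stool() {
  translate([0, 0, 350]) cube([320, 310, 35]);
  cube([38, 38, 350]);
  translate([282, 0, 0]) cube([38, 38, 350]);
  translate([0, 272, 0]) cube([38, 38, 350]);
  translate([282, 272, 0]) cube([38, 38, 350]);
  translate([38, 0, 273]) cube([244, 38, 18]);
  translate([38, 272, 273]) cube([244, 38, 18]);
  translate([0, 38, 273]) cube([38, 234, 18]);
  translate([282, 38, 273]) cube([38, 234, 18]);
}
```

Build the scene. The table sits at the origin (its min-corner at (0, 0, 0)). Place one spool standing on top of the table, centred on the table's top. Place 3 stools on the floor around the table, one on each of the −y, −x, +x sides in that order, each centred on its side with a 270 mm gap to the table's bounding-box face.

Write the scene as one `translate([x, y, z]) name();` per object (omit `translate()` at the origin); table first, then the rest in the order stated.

table();
translate([501, 212, 722]) spool();
translate([522, -580, 0]) stool();
translate([-590, 238, 0]) stool();
translate([1634, 238, 0]) stool();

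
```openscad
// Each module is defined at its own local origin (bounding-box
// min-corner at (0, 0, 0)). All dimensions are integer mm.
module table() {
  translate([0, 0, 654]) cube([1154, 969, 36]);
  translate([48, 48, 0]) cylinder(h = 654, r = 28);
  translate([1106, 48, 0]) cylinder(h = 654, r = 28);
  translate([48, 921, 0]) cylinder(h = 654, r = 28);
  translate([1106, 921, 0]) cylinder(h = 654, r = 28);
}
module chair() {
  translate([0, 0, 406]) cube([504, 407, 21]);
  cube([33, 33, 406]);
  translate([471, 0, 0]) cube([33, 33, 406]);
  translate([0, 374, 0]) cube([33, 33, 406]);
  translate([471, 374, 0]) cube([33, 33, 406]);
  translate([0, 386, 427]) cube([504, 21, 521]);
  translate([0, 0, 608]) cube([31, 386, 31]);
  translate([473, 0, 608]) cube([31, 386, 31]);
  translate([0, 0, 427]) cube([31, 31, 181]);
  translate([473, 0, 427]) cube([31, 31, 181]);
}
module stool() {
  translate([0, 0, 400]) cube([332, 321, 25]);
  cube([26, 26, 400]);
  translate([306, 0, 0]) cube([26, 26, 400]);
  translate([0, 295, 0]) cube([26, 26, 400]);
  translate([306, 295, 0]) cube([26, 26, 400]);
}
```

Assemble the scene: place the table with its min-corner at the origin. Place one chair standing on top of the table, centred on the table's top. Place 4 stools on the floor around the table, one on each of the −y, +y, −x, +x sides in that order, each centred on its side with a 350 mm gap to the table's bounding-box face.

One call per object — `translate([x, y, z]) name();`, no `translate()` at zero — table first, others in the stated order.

table();
translate([325, 281, 690]) chair();
translate([411, -671, 0]) stool();
translate([411, 1319, 0]) stool();
translate([-682, 324, 0]) stool();
translate([1504, 324, 0]) stool();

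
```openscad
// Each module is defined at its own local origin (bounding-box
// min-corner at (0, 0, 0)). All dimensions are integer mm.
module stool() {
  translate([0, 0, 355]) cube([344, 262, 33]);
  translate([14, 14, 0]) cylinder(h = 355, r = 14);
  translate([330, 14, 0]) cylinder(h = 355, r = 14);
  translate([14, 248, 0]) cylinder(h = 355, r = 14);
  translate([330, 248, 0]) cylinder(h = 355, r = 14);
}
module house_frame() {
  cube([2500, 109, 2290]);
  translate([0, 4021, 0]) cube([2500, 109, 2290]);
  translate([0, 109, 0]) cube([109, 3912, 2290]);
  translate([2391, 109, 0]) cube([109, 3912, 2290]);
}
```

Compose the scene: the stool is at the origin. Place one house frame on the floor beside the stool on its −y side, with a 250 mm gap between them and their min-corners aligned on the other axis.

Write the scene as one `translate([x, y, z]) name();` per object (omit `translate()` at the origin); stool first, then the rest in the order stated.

stool();
translate([0, -4380, 0]) house_frame();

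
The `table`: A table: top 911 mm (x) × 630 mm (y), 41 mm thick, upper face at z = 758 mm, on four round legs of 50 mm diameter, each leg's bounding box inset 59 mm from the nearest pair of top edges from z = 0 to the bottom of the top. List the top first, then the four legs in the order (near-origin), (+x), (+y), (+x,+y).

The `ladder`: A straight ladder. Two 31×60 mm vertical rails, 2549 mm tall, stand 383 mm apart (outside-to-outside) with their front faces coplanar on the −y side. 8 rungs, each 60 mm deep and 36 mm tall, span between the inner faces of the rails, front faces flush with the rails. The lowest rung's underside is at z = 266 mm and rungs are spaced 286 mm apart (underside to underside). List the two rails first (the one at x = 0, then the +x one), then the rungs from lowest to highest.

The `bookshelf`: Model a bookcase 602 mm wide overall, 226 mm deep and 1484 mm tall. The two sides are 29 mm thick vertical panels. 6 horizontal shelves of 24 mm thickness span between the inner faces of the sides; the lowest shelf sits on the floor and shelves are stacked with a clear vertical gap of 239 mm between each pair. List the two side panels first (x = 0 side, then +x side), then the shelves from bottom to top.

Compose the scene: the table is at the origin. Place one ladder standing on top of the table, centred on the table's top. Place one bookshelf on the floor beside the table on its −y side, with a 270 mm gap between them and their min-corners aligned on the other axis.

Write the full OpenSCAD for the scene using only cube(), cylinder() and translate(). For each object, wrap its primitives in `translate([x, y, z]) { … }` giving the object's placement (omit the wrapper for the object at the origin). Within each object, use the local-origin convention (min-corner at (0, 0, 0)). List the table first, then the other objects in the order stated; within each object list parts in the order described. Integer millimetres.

translate([0, 0, 717]) cube([911, 630, 41]);
translate([84, 84, 0]) cylinder(h = 717, r = 25);
translate([827, 84, 0]) cylinder(h = 717, r = 25);
translate([84, 546, 0]) cylinder(h = 717, r = 25);
translate([827, 546, 0]) cylinder(h = 717, r = 25);
translate([264, 285, 758]) {
  cube([31, 60, 2549]);
  translate([352, 0, 0]) cube([31, 60, 2549]);
  translate([31, 0, 266]) cube([321, 60, 36]);
  translate([31, 0, 552]) cube([321, 60, 36]);
  translate([31, 0, 838]) cube([321, 60, 36]);
  translate([31, 0, 1124]) cube([321, 60, 36]);
  translate([31, 0, 1410]) cube([321, 60, 36]);
  translate([31, 0, 1696]) cube([321, 60, 36]);
  translate([31, 0, 1982]) cube([321, 60, 36]);
  translate([31, 0, 2268]) cube([321, 60, 36]);
}
translate([0, -496, 0]) {
  cube([29, 226, 1484]);
  translate([573, 0, 0]) cube([29, 226, 1484]);
  translate([29, 0, 0]) cube([544, 226, 24]);
  translate([29, 0, 263]) cube([544, 226, 24]);
  translate([29, 0, 526]) cube([544, 226, 24]);
  translate([29, 0, 789]) cube([544, 226, 24]);
  translate([29, 0, 1052]) cube([544, 226, 24]);
  translate([29, 0, 1315]) cube([544, 226, 24]);
}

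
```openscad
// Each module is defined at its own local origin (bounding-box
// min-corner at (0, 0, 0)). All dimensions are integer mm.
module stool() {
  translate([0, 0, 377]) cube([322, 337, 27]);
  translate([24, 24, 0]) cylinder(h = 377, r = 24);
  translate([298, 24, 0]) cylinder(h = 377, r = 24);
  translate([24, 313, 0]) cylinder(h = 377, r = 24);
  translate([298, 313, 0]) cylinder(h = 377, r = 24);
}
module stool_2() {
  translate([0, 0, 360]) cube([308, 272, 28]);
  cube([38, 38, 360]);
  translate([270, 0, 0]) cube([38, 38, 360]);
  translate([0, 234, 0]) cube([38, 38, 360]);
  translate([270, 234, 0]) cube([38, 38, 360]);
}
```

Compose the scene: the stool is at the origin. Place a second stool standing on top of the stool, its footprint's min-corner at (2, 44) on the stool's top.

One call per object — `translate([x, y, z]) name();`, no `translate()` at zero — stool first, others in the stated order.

stool();
translate([2, 44, 404]) stool_2();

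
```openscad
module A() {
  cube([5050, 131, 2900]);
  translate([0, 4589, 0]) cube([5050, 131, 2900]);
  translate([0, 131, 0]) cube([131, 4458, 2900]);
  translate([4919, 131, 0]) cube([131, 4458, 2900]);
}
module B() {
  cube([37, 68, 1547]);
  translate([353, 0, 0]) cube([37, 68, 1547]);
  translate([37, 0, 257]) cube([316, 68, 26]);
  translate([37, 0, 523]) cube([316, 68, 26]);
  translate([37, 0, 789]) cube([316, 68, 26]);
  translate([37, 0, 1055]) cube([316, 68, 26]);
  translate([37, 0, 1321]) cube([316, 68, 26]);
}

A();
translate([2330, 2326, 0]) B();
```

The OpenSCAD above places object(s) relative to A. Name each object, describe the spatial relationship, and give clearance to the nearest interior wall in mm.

A is a house frame. B is a ladder. The ladder sits inside the house frame, centred. The clearance to the nearest interior wall is 2195 mm.

Clearances: x = 2199, y = 2195; minimum 2195 mm.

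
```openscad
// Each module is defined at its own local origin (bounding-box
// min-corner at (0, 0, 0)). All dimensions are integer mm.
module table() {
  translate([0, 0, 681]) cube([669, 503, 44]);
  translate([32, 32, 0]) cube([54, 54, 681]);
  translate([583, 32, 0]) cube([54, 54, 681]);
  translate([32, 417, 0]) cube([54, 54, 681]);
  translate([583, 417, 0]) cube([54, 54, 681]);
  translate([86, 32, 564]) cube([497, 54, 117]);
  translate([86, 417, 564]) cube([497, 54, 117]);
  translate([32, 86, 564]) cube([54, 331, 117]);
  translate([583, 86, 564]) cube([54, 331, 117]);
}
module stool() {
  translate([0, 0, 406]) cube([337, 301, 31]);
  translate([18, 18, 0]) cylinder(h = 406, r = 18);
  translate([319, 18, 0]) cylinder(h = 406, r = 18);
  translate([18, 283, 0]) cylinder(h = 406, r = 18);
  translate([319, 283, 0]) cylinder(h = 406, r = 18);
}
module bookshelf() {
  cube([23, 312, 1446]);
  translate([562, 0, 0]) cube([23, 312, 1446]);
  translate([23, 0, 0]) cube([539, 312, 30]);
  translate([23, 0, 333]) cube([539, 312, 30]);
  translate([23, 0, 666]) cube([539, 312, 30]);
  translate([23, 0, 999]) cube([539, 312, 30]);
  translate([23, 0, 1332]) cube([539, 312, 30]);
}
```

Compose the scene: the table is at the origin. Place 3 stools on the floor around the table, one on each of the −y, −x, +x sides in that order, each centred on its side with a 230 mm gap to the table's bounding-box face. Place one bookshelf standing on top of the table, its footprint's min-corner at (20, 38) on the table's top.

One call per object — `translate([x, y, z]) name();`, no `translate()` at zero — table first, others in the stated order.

table();
translate([166, -531, 0]) stool();
translate([-567, 101, 0]) stool();
translate([899, 101, 0]) stool();
translate([20, 38, 725]) bookshelf();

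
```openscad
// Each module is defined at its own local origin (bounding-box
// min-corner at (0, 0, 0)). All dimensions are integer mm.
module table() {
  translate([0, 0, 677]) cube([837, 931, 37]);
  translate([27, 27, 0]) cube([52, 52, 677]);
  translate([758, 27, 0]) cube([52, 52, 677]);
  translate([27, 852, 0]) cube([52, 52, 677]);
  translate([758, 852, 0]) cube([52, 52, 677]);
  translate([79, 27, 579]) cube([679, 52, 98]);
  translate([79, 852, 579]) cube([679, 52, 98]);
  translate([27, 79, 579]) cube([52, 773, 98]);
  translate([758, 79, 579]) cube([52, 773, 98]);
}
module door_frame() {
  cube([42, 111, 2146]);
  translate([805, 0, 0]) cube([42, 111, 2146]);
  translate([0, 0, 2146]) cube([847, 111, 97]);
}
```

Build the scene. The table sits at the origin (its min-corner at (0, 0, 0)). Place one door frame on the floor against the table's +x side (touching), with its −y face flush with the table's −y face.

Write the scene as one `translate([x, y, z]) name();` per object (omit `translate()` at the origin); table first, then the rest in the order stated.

table();
translate([837, 0, 0]) door_frame();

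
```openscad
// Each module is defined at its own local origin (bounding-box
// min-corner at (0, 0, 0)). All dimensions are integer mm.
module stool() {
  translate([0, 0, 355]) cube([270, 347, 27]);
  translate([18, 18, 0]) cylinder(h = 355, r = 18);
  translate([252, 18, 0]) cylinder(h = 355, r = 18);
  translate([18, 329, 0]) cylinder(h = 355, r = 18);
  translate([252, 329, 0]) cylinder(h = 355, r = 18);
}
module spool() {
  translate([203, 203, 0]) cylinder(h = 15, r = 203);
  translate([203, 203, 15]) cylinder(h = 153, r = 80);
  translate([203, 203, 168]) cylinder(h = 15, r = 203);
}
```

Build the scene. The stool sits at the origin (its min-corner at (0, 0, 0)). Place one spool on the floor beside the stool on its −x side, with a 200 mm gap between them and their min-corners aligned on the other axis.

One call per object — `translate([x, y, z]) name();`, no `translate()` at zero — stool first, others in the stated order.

stool();
translate([-606, 0, 0]) spool();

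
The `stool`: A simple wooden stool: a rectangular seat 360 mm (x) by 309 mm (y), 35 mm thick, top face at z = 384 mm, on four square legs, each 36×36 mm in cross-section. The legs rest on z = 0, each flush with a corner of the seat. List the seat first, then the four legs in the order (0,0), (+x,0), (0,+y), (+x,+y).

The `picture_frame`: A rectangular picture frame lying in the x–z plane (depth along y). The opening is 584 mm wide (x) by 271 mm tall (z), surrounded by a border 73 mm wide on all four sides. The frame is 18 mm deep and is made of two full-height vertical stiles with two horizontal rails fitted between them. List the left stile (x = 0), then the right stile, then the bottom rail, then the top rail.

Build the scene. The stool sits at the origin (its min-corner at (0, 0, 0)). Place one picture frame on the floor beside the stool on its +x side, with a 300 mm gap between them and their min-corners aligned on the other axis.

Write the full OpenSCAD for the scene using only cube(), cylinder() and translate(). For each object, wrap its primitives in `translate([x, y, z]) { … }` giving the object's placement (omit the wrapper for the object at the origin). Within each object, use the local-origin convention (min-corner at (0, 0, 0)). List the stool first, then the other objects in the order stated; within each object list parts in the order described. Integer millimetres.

translate([0, 0, 349]) cube([360, 309, 35]);
cube([36, 36, 349]);
translate([324, 0, 0]) cube([36, 36, 349]);
translate([0, 273, 0]) cube([36, 36, 349]);
translate([324, 273, 0]) cube([36, 36, 349]);
translate([660, 0, 0]) {
  cube([73, 18, 417]);
  translate([657, 0, 0]) cube([73, 18, 417]);
  translate([73, 0, 0]) cube([584, 18, 73]);
  translate([73, 0, 344]) cube([584, 18, 73]);
}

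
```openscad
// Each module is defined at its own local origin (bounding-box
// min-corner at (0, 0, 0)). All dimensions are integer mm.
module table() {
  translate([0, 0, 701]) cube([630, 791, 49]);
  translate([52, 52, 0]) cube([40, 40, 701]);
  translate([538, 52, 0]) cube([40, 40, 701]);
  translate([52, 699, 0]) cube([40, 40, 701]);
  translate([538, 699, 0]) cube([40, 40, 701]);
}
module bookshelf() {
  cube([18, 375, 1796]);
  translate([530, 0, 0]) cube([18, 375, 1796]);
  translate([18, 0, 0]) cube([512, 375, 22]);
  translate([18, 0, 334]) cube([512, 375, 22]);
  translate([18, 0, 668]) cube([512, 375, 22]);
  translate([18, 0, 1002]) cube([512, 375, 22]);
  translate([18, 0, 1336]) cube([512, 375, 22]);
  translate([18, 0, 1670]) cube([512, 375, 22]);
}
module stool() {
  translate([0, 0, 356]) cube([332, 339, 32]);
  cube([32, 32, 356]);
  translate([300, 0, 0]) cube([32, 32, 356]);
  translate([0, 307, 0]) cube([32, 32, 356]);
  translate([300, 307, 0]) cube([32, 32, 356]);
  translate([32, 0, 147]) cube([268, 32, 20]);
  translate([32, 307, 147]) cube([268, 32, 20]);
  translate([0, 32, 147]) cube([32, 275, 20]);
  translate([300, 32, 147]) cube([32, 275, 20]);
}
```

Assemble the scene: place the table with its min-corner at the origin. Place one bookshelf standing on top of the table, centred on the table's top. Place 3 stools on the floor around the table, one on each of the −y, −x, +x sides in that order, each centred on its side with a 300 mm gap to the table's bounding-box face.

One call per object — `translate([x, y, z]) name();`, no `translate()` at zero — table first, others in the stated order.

table();
translate([41, 208, 750]) bookshelf();
translate([149, -639, 0]) stool();
translate([-632, 226, 0]) stool();
translate([930, 226, 0]) stool();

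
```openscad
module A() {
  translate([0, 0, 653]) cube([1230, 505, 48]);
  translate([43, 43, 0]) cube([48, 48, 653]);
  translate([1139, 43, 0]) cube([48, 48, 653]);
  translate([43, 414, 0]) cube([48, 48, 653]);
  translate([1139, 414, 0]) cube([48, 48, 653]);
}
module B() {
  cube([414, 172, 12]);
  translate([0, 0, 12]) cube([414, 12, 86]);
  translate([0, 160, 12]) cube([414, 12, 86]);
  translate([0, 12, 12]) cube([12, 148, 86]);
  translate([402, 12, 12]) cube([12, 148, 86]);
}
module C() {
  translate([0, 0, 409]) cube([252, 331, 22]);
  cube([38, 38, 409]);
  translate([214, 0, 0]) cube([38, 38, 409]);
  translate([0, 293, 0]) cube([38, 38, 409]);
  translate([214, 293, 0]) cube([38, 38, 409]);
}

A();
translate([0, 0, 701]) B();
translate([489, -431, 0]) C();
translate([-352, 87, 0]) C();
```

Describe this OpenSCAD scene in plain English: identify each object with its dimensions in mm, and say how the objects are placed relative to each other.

A is a rectangular dining table. The top is 1230×505×48 mm with its upper surface at z = 701 mm. It stands on four 48×48 mm square legs, each inset 43 mm from the nearest pair of top edges, running from the floor to the underside of the top.

B is an open storage box with external size 414×172×98 mm and wall thickness 12 mm (the base is also 12 mm thick). The base covers the whole footprint; the four walls stand on the base, with the y-facing walls full-width and the x-facing walls fitting between their inner faces.

C is a four-legged stool. The seat is 252×331 mm, 22 mm thick, top at z = 431 mm. It stands on four square legs, each 38×38 mm in cross-section, from z = 0 to the seat underside, each flush with a corner of the seat.

The open box is on top of the table. Two stools sit around the table at the −y, −x sides.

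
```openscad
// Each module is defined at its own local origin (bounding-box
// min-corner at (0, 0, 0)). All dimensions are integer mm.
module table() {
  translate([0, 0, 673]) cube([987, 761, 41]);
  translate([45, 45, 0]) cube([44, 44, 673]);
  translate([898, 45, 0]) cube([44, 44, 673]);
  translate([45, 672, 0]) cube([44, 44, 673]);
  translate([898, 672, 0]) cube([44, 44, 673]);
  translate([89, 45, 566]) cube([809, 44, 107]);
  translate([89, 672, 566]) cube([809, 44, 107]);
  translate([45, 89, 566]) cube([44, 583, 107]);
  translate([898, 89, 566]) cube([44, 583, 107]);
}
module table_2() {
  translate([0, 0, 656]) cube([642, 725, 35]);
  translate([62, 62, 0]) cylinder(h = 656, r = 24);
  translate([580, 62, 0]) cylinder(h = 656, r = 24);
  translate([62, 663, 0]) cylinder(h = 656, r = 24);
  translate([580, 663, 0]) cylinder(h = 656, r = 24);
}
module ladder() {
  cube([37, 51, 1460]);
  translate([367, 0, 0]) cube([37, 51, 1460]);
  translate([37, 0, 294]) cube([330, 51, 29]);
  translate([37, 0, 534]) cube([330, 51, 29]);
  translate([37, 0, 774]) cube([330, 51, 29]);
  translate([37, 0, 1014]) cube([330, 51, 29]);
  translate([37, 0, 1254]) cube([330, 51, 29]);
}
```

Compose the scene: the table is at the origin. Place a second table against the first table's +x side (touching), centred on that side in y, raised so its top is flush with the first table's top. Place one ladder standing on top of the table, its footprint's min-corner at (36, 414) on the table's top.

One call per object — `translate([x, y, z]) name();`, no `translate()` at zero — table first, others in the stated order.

table();
translate([987, 18, 23]) table_2();
translate([36, 414, 714]) ladder();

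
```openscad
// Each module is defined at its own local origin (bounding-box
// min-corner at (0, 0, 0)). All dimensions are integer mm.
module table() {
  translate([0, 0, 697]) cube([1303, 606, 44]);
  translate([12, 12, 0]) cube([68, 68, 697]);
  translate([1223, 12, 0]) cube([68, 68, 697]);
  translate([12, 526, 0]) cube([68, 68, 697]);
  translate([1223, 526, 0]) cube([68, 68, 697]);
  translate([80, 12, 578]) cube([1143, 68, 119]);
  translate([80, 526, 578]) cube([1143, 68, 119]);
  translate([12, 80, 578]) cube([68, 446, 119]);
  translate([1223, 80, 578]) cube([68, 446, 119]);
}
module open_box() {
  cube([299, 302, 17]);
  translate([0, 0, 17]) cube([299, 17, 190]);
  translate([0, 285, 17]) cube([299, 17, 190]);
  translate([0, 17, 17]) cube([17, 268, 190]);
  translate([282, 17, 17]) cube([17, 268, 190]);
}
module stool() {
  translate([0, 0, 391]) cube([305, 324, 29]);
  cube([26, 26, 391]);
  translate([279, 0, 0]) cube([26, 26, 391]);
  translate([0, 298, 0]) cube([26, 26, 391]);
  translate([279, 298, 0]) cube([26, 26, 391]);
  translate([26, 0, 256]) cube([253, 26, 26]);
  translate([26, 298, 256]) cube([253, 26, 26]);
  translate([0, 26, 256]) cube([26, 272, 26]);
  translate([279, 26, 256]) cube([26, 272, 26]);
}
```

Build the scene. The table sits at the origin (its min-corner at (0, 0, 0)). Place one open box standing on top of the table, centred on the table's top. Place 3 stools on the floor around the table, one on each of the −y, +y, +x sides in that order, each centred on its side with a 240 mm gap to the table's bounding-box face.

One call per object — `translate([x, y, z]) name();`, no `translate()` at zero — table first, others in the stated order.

table();
translate([502, 152, 741]) open_box();
translate([499, -564, 0]) stool();
translate([499, 846, 0]) stool();
translate([1543, 141, 0]) stool();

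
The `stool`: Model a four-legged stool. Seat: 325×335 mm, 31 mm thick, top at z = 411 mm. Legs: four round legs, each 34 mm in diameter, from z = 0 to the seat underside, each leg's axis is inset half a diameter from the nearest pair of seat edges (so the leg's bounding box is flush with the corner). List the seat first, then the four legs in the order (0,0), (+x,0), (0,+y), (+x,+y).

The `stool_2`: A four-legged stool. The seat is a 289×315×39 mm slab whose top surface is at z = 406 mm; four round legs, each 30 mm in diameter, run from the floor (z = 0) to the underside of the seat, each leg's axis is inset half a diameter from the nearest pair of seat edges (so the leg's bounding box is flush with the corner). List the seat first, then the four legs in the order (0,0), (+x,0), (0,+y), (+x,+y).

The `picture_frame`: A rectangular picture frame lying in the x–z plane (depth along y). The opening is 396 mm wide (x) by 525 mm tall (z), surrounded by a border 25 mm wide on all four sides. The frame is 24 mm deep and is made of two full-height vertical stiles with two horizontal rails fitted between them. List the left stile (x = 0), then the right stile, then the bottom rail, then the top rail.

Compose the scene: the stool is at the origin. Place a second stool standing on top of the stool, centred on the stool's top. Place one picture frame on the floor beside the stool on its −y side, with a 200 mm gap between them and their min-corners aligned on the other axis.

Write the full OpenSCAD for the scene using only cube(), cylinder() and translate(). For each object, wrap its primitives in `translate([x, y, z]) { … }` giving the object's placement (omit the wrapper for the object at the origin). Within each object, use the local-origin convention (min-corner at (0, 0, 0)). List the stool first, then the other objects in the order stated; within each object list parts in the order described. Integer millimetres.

translate([0, 0, 380]) cube([325, 335, 31]);
translate([17, 17, 0]) cylinder(h = 380, r = 17);
translate([308, 17, 0]) cylinder(h = 380, r = 17);
translate([17, 318, 0]) cylinder(h = 380, r = 17);
translate([308, 318, 0]) cylinder(h = 380, r = 17);
translate([18, 10, 411]) {
  translate([0, 0, 367]) cube([289, 315, 39]);
  translate([15, 15, 0]) cylinder(h = 367, r = 15);
  translate([274, 15, 0]) cylinder(h = 367, r = 15);
  translate([15, 300, 0]) cylinder(h = 367, r = 15);
  translate([274, 300, 0]) cylinder(h = 367, r = 15);
}
translate([0, -224, 0]) {
  cube([25, 24, 575]);
  translate([421, 0, 0]) cube([25, 24, 575]);
  translate([25, 0, 0]) cube([396, 24, 25]);
  translate([25, 0, 550]) cube([396, 24, 25]);
}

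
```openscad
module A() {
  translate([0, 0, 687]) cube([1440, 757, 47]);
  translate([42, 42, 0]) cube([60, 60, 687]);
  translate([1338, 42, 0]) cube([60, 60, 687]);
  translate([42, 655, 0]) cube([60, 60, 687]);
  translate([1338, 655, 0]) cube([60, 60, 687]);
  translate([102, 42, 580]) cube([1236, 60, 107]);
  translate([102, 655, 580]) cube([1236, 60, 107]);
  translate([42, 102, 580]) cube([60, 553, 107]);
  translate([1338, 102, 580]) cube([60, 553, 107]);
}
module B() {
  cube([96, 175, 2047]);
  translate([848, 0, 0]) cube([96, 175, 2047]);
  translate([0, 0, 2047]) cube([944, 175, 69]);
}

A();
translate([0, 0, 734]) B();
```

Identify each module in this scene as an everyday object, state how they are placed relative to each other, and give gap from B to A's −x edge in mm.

A is a table. B is a door frame. The door frame is on top of the table. The gap from the door frame to the table's −x edge is 0 mm.

The door frame's min-x is at 0; the table's min-x is 0; gap = 0 mm.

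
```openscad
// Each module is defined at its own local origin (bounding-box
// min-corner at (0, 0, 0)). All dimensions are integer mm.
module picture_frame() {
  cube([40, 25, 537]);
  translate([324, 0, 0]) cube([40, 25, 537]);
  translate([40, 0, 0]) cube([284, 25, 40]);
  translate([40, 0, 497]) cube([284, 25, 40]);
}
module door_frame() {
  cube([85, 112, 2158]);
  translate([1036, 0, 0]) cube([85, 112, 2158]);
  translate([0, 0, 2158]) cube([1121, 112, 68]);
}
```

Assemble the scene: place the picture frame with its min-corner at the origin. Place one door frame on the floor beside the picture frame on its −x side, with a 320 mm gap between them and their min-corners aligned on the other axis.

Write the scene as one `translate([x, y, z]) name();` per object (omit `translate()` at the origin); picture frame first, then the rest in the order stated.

picture_frame();
translate([-1441, 0, 0]) door_frame();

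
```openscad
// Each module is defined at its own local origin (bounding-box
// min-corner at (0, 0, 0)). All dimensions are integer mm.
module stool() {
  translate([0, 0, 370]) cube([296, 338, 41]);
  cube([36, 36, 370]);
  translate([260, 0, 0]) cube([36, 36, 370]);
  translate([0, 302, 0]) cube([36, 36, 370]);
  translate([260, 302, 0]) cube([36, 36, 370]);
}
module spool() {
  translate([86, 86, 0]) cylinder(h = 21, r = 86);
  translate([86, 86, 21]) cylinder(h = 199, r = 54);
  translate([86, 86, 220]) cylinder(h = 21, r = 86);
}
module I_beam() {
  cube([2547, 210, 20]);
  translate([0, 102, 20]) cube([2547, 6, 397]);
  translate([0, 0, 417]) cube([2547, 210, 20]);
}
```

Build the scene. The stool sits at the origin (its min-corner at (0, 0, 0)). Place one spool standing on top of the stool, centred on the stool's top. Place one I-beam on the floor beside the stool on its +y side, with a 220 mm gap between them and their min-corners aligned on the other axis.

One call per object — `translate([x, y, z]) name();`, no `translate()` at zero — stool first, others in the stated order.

stool();
translate([62, 83, 411]) spool();
translate([0, 558, 0]) I_beam();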